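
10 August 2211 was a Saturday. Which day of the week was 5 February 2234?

Wednesday

Day-of-year of August 10, 2211: 222.
Day-of-year of February 5, 2234: 36.
2211 has 365 days, so 365 − 222 = 143 days remain in 2211.
Full years 2212–2233: 16 common + 6 leap = 16×365 + 6×366 = 8036 days.
Total: 143 + 8036 + 36 = 8215 days.
8215 mod 7 = 4, so 4 days after Saturday is Wednesday.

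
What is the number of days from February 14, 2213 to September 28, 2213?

February 2213: 28 − 14 = 14 days remain (2213 is not a leap year, so February has 28 days).
Then March (31), April (30), May (31), June (30), July (31), August (31): 31 + 30 + 31 + 30 + 31 + 31 = 184 days.
September 1–28, 2213: 28 days.
Total: 14 + 184 + 28 = 226 days.

226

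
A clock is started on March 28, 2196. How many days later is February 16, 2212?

5802

Day-of-year of March 28, 2196: 88.
Day-of-year of February 16, 2212: 47.
2196 has 366 days, so 366 − 88 = 278 days remain in 2196.
Full years 2197–2211: 13 common + 2 leap = 13×365 + 2×366 = 5477 days.
Total: 278 + 5477 + 47 = 5802 days.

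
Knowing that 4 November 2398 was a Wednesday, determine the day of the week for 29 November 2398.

Within November 2398: 29 − 4 = 25 days.
25 mod 7 = 4, so 4 days after Wednesday is Sunday.

Sunday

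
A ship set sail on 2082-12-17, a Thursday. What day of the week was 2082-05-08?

Friday

Count forward from the earlier date (May 8, 2082) to the later (December 17, 2082):
May 2082: 31 − 8 = 23 days remain.
Then June (30), July (31), August (31), September (30), October (31), November (30): 30 + 31 + 31 + 30 + 31 + 30 = 183 days.
December 1–17, 2082: 17 days.
Total: 23 + 183 + 17 = 223 days.
223 mod 7 = 6, so 6 days before Thursday is Friday.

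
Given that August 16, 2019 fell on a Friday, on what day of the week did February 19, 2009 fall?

Thursday

Count forward from the earlier date (February 19, 2009) to the later (August 16, 2019):
From February 19, 2009 to February 19, 2019: 10 years, of which 2 contain a Feb 29 — 8×365 + 2×366 = 3652 days.
February 2019: 28 − 19 = 9 days remain (2019 is not a leap year, so February has 28 days).
Then March (31), April (30), May (31), June (30), July (31): 31 + 30 + 31 + 30 + 31 = 153 days.
August 1–16, 2019: 16 days.
Residual: 178 days.
Total: 3830 days.
3830 mod 7 = 1, so 1 day before Friday is Thursday.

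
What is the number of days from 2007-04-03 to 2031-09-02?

Day-of-year of April 3, 2007: 93.
Day-of-year of September 2, 2031: 245.
2007 has 365 days, so 365 − 93 = 272 days remain in 2007.
Full years 2008–2030: 17 common + 6 leap = 17×365 + 6×366 = 8401 days.
Total: 272 + 8401 + 245 = 8918 days.

8918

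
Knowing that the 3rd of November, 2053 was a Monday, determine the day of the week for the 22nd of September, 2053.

Monday

Count forward from the earlier date (September 22, 2053) to the later (November 3, 2053):
September 2053: 30 − 22 = 8 days remain.
Then October (31): 31 days.
November 1–3, 2053: 3 days.
Total: 8 + 31 + 3 = 42 days.
42 is a multiple of 7, so the 22nd of September, 2053 falls on the same weekday: Monday.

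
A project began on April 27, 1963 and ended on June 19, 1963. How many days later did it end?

53

April 1963: 30 − 27 = 3 days remain.
Then May (31): 31 days.
June 1–19, 1963: 19 days.
Total: 3 + 31 + 19 = 53 days.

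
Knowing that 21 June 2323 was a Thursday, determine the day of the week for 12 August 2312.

Count forward from the earlier date (August 12, 2312) to the later (June 21, 2323):
From August 12, 2312 to August 12, 2322: 10 years, of which 2 contain a Feb 29 — 8×365 + 2×366 = 3652 days.
August 2322: 31 − 12 = 19 days remain.
Then 9 full months totalling 273 days.
June 1–21, 2323: 21 days.
Residual: 313 days.
Total: 3965 days.
3965 mod 7 = 3, so 3 days before Thursday is Monday.

Monday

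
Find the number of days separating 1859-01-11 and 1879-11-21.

From January 11, 1859 to January 11, 1879: 20 years, of which 5 contain a Feb 29 — 15×365 + 5×366 = 7305 days.
January 1879: 31 − 11 = 20 days remain.
Then 9 full months totalling 273 days.
November 1–21, 1879: 21 days.
Residual: 314 days.
Total: 7619 days.

7619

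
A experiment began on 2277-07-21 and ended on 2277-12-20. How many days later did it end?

152

July 2277: 31 − 21 = 10 days remain.
Then August (31), September (30), October (31), November (30): 31 + 30 + 31 + 30 = 122 days.
December 1–20, 2277: 20 days.
Total: 10 + 122 + 20 = 152 days.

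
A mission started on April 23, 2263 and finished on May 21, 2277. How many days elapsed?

From April 23, 2263 to April 23, 2277: 14 years, of which 4 contain a Feb 29 — 10×365 + 4×366 = 5114 days.
April 2277: 30 − 23 = 7 days remain.
May 1–21, 2277: 21 days.
Residual: 28 days.
Total: 5142 days.

5142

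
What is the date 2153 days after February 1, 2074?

December 25, 2079

Count 2153 days after February 1, 2074:
Day-of-year of February 1, 2074: 32.
Day-of-year of December 25, 2079: 359.
2074 has 365 days, so 365 − 32 = 333 days remain in 2074.
Full years: 2075: 365; 2076: 366; 2077: 365; 2078: 365. Sum = 1461.
Total: 333 + 1461 + 359 = 2153 days.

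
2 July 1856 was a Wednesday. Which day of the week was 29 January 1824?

Count forward from the earlier date (January 29, 1824) to the later (July 2, 1856):
Day-of-year of January 29, 1824: 29.
Day-of-year of July 2, 1856: 184.
1824 has 366 days, so 366 − 29 = 337 days remain in 1824.
Full years 1825–1855: 24 common + 7 leap = 24×365 + 7×366 = 11322 days.
Total: 337 + 11322 + 184 = 11843 days.
11843 mod 7 = 6, so 6 days before Wednesday is Thursday.

Thursday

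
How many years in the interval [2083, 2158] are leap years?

Years divisible by 4: 2084, 2088, …, 2156 — 19 in all.
Of these, 2100 is divisible by 100 but not 400, so not leap.
Leap years: 19 − 1 = 18.

18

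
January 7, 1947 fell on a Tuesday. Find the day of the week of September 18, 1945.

Count forward from the earlier date (September 18, 1945) to the later (January 7, 1947):
September 18, 1945 → September 18, 1946: 365 days.
September 1946: 30 − 18 = 12 days remain.
Then October (31), November (30), December (31): 31 + 30 + 31 = 92 days.
January 1–7, 1947: 7 days.
Residual: 111 days.
Total: 476 days.
476 is a multiple of 7, so September 18, 1945 falls on the same weekday: Tuesday.

Tuesday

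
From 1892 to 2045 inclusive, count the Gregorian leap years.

Years divisible by 4: 1892, 1896, …, 2044 — 39 in all.
Of these, 1900 is divisible by 100 but not 400, so not leap.
2000 is divisible by 400, so still leap.
Leap years: 39 − 1 = 38.

38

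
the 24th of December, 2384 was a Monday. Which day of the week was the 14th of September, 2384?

Count forward from the earlier date (September 14, 2384) to the later (December 24, 2384):
September 2384: 30 − 14 = 16 days remain.
Then October (31), November (30): 31 + 30 = 61 days.
December 1–24, 2384: 24 days.
Total: 16 + 61 + 24 = 101 days.
101 mod 7 = 3, so 3 days before Monday is Friday.

Friday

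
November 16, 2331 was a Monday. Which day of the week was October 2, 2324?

Count forward from the earlier date (October 2, 2324) to the later (November 16, 2331):
From October 2, 2324 to October 2, 2331: 7 years, of which 1 contains a Feb 29 — 6×365 + 1×366 = 2556 days.
October 2331: 31 − 2 = 29 days remain.
November 1–16, 2331: 16 days.
Residual: 45 days.
Total: 2601 days.
2601 mod 7 = 4, so 4 days before Monday is Thursday.

Thursday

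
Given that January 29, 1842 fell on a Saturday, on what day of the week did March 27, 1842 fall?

Sunday

January 1842: 31 − 29 = 2 days remain.
Then February 1842 (28): 28 days.
March 1–27, 1842: 27 days.
Total: 2 + 28 + 27 = 57 days.
57 mod 7 = 1, so 1 day after Saturday is Sunday.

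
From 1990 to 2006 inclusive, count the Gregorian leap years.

Years divisible by 4 in [1990, 2006]: 1992, 1996, 2000, 2004.
2000 is divisible by 400, so still leap.
No century exceptions apply. Count: 4.

4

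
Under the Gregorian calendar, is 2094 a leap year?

2094 is not a leap year.

No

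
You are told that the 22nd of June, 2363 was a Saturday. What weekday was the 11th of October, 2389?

Day-of-year of June 22, 2363: 173.
Day-of-year of October 11, 2389: 284.
2363 has 365 days, so 365 − 173 = 192 days remain in 2363.
Full years 2364–2388: 18 common + 7 leap = 18×365 + 7×366 = 9132 days.
Total: 192 + 9132 + 284 = 9608 days.
9608 mod 7 = 4, so 4 days after Saturday is Wednesday.

Wednesday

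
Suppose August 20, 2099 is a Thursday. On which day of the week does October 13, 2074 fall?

Saturday

Count forward from the earlier date (October 13, 2074) to the later (August 20, 2099):
From October 13, 2074 to October 13, 2098: 24 years, of which 6 contain a Feb 29 — 18×365 + 6×366 = 8766 days.
October 2098: 31 − 13 = 18 days remain.
Then 9 full months totalling 273 days.
August 1–20, 2099: 20 days.
Residual: 311 days.
Total: 9077 days.
9077 mod 7 = 5, so 5 days before Thursday is Saturday.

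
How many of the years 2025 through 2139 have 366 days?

Years divisible by 4: 2028, 2032, …, 2136 — 28 in all.
Of these, 2100 is divisible by 100 but not 400, so not leap.
Leap years: 28 − 1 = 27.

27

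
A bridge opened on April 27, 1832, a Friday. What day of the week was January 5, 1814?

Wednesday

Count forward from the earlier date (January 5, 1814) to the later (April 27, 1832):
Day-of-year of January 5, 1814: 5.
Day-of-year of April 27, 1832: 118.
1814 has 365 days, so 365 − 5 = 360 days remain in 1814.
Full years 1815–1831: 13 common + 4 leap = 13×365 + 4×366 = 6209 days.
Total: 360 + 6209 + 118 = 6687 days.
6687 mod 7 = 2, so 2 days before Friday is Wednesday.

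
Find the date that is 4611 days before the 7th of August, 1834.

the 22nd of December, 1821

Count 4611 days before August 7, 1834:
From December 22, 1821 to December 22, 1833: 12 years, of which 3 contain a Feb 29 — 9×365 + 3×366 = 4383 days.
December 1833: 31 − 22 = 9 days remain.
Then January (31), February 1834 (28), March (31), April (30), May (31), June (30), July (31): 31 + 28 + 31 + 30 + 31 + 30 + 31 = 212 days.
August 1–7, 1834: 7 days.
Residual: 228 days.
Total: 4611 days.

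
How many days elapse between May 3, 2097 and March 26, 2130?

12014

From May 3, 2097 to May 3, 2129: 32 years, of which 7 contain a Feb 29 — 25×365 + 7×366 = 11687 days.
(2100 is not a leap year (divisible by 100 but not 400).)
May 2129: 31 − 3 = 28 days remain.
Then 9 full months totalling 273 days.
March 1–26, 2130: 26 days.
Residual: 327 days.
Total: 12014 days.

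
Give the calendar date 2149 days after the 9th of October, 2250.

the 27th of August, 2256

Count 2149 days after October 9, 2250:
October 9, 2250 → October 9, 2251: 365 days.
October 9, 2251 → October 9, 2252: 366 days (2252 is a leap year).
October 9, 2252 → October 9, 2253: 365 days.
October 9, 2253 → October 9, 2254: 365 days.
October 9, 2254 → October 9, 2255: 365 days.
October 2255: 31 − 9 = 22 days remain.
Then 9 full months totalling 274 days.
August 1–27, 2256: 27 days.
Residual: 323 days.
Total: 2149 days.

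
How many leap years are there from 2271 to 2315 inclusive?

Years divisible by 4 in [2271, 2315]: 2272, 2276, 2280, 2284, 2288, 2292, 2296, 2300, 2304, 2308, 2312.
Of these, 2300 is divisible by 100 but not 400, so not leap.
Leap years: 11 − 1 = 10.

10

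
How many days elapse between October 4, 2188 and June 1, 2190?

October 2188: 31 − 4 = 27 days remain.
Then 19 full months totalling 577 days.
June 1, 2190: 1 day.
Total: 27 + 577 + 1 = 605 days.

605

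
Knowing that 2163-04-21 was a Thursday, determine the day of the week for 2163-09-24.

Saturday

April 2163: 30 − 21 = 9 days remain.
Then May (31), June (30), July (31), August (31): 31 + 30 + 31 + 31 = 123 days.
September 1–24, 2163: 24 days.
Total: 9 + 123 + 24 = 156 days.
156 mod 7 = 2, so 2 days after Thursday is Saturday.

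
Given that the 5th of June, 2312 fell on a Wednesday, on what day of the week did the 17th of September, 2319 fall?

From June 5, 2312 to June 5, 2319: 7 years, of which 1 contains a Feb 29 — 6×365 + 1×366 = 2556 days.
June 2319: 30 − 5 = 25 days remain.
Then July (31), August (31): 31 + 31 = 62 days.
September 1–17, 2319: 17 days.
Residual: 104 days.
Total: 2660 days.
2660 is a multiple of 7, so the 17th of September, 2319 falls on the same weekday: Wednesday.

Wednesday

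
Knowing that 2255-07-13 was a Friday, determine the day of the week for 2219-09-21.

Tuesday

Count forward from the earlier date (September 21, 2219) to the later (July 13, 2255):
From September 21, 2219 to September 21, 2254: 35 years, of which 9 contain a Feb 29 — 26×365 + 9×366 = 12784 days.
September 2254: 30 − 21 = 9 days remain.
Then 9 full months totalling 273 days.
July 1–13, 2255: 13 days.
Residual: 295 days.
Total: 13079 days.
13079 mod 7 = 3, so 3 days before Friday is Tuesday.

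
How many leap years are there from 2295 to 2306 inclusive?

Years divisible by 4 in [2295, 2306]: 2296, 2300, 2304.
Of these, 2300 is divisible by 100 but not 400, so not leap.
Leap years: 3 − 1 = 2.

2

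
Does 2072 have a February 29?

Yes

2072 is a leap year.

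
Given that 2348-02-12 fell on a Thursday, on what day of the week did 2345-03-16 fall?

Count forward from the earlier date (March 16, 2345) to the later (February 12, 2348):
Day-of-year of March 16, 2345: 75.
Day-of-year of February 12, 2348: 43.
2345 has 365 days, so 365 − 75 = 290 days remain in 2345.
Full years: 2346: 365; 2347: 365. Sum = 730.
Total: 290 + 730 + 43 = 1063 days.
1063 mod 7 = 6, so 6 days before Thursday is Friday.

Friday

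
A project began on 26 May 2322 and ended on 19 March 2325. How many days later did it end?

May 26, 2322 → May 26, 2323: 365 days.
May 26, 2323 → May 26, 2324: 366 days (2324 is a leap year).
May 2324: 31 − 26 = 5 days remain.
Then 9 full months totalling 273 days.
March 1–19, 2325: 19 days.
Residual: 297 days.
Total: 1028 days.

1028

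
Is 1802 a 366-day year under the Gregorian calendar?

1802 is not a leap year.

No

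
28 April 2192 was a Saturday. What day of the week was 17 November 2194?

April 2192: 30 − 28 = 2 days remain.
Then 30 full months totalling 914 days.
November 1–17, 2194: 17 days.
Total: 2 + 914 + 17 = 933 days.
933 mod 7 = 2, so 2 days after Saturday is Monday.

Monday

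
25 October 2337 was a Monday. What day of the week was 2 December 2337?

Thursday

October 2337: 31 − 25 = 6 days remain.
Then November (30): 30 days.
December 1–2, 2337: 2 days.
Total: 6 + 30 + 2 = 38 days.
38 mod 7 = 3, so 3 days after Monday is Thursday.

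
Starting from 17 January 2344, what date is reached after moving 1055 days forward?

7 December 2346

Count 1055 days after January 17, 2344:
January 17, 2344 → January 17, 2345: 366 days (2344 is a leap year).
January 17, 2345 → January 17, 2346: 365 days.
January 2346: 31 − 17 = 14 days remain.
Then 10 full months totalling 303 days.
December 1–7, 2346: 7 days.
Residual: 324 days.
Total: 1055 days.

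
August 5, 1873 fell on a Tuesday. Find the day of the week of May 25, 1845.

Count forward from the earlier date (May 25, 1845) to the later (August 5, 1873):
From May 25, 1845 to May 25, 1873: 28 years, of which 7 contain a Feb 29 — 21×365 + 7×366 = 10227 days.
May 1873: 31 − 25 = 6 days remain.
Then June (30), July (31): 30 + 31 = 61 days.
August 1–5, 1873: 5 days.
Residual: 72 days.
Total: 10299 days.
10299 mod 7 = 2, so 2 days before Tuesday is Sunday.

Sunday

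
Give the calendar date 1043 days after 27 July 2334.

4 June 2337

Count 1043 days after July 27, 2334:
July 27, 2334 → July 27, 2335: 365 days.
July 27, 2335 → July 27, 2336: 366 days (2336 is a leap year).
July 2336: 31 − 27 = 4 days remain.
Then 10 full months totalling 304 days.
June 1–4, 2337: 4 days.
Residual: 312 days.
Total: 1043 days.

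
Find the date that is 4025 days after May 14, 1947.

May 21, 1958

Count 4025 days after May 14, 1947:
Day-of-year of May 14, 1947: 134.
Day-of-year of May 21, 1958: 141.
1947 has 365 days, so 365 − 134 = 231 days remain in 1947.
Full years 1948–1957: 7 common + 3 leap = 7×365 + 3×366 = 3653 days.
Total: 231 + 3653 + 141 = 4025 days.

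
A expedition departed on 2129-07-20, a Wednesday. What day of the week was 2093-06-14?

Sunday

Count forward from the earlier date (June 14, 2093) to the later (July 20, 2129):
Day-of-year of June 14, 2093: 165.
Day-of-year of July 20, 2129: 201.
2093 has 365 days, so 365 − 165 = 200 days remain in 2093.
Full years 2094–2128: 27 common + 8 leap = 27×365 + 8×366 = 12783 days.
Total: 200 + 12783 + 201 = 13184 days.
13184 mod 7 = 3, so 3 days before Wednesday is Sunday.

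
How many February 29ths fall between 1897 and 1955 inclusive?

13

Years divisible by 4: 1900, 1904, …, 1952 — 14 in all.
Of these, 1900 is divisible by 100 but not 400, so not leap.
Leap years: 14 − 1 = 13.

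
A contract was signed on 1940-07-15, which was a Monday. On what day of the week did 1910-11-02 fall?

Wednesday

Count forward from the earlier date (November 2, 1910) to the later (July 15, 1940):
From November 2, 1910 to November 2, 1939: 29 years, of which 7 contain a Feb 29 — 22×365 + 7×366 = 10592 days.
November 1939: 30 − 2 = 28 days remain.
Then December (31), January (31), February 1940 (29), March (31), April (30), May (31), June (30): 31 + 31 + 29 + 31 + 30 + 31 + 30 = 213 days.
July 1–15, 1940: 15 days.
Residual: 256 days.
Total: 10848 days.
10848 mod 7 = 5, so 5 days before Monday is Wednesday.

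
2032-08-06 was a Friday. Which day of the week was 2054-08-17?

Monday

From August 6, 2032 to August 6, 2054: 22 years, of which 5 contain a Feb 29 — 17×365 + 5×366 = 8035 days.
Within August 2054: 17 − 6 = 11 days.
Total: 8046 days.
8046 mod 7 = 3, so 3 days after Friday is Monday.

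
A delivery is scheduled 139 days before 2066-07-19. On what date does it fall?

2066-03-02

Count 139 days before July 19, 2066:
March 2066: 31 − 2 = 29 days remain.
Then April (30), May (31), June (30): 30 + 31 + 30 = 91 days.
July 1–19, 2066: 19 days.
Total: 29 + 91 + 19 = 139 days.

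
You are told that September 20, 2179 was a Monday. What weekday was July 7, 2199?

Sunday

From September 20, 2179 to September 20, 2198: 19 years, of which 5 contain a Feb 29 — 14×365 + 5×366 = 6940 days.
September 2198: 30 − 20 = 10 days remain.
Then 9 full months totalling 273 days.
July 1–7, 2199: 7 days.
Residual: 290 days.
Total: 7230 days.
7230 mod 7 = 6, so 6 days after Monday is Sunday.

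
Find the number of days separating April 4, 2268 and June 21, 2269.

April 4, 2268 → April 4, 2269: 365 days.
April 2269: 30 − 4 = 26 days remain.
Then May (31): 31 days.
June 1–21, 2269: 21 days.
Residual: 78 days.
Total: 443 days.

443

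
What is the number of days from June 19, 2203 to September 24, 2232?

10690

From June 19, 2203 to June 19, 2232: 29 years, of which 8 contain a Feb 29 — 21×365 + 8×366 = 10593 days.
June 2232: 30 − 19 = 11 days remain.
Then July (31), August (31): 31 + 31 = 62 days.
September 1–24, 2232: 24 days.
Residual: 97 days.
Total: 10690 days.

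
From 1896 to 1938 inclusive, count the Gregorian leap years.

Years divisible by 4 in [1896, 1938]: 1896, 1900, 1904, 1908, 1912, 1916, 1920, 1924, 1928, 1932, 1936.
Of these, 1900 is divisible by 100 but not 400, so not leap.
Leap years: 11 − 1 = 10.

10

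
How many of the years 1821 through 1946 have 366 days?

Years divisible by 4: 1824, 1828, …, 1944 — 31 in all.
Of these, 1900 is divisible by 100 but not 400, so not leap.
Leap years: 31 − 1 = 30.

30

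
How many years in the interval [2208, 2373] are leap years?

41

Years divisible by 4: 2208, 2212, …, 2372 — 42 in all.
Of these, 2300 is divisible by 100 but not 400, so not leap.
Leap years: 42 − 1 = 41.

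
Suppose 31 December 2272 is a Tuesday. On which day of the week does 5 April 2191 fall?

Tuesday

Count forward from the earlier date (April 5, 2191) to the later (December 31, 2272):
From April 5, 2191 to April 5, 2272: 81 years, of which 20 contain a Feb 29 — 61×365 + 20×366 = 29585 days.
(2200 is not a leap year (divisible by 100 but not 400).)
April 2272: 30 − 5 = 25 days remain.
Then May (31), June (30), July (31), August (31), September (30), October (31), November (30): 31 + 30 + 31 + 31 + 30 + 31 + 30 = 214 days.
December 1–31, 2272: 31 days.
Residual: 270 days.
Total: 29855 days.
29855 is a multiple of 7, so 5 April 2191 falls on the same weekday: Tuesday.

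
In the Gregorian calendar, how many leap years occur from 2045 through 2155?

Years divisible by 4: 2048, 2052, …, 2152 — 27 in all.
Of these, 2100 is divisible by 100 but not 400, so not leap.
Leap years: 27 − 1 = 26.

26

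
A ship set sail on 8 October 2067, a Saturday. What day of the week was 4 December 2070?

Day-of-year of October 8, 2067: 281.
Day-of-year of December 4, 2070: 338.
2067 has 365 days, so 365 − 281 = 84 days remain in 2067.
Full years: 2068: 366; 2069: 365. Sum = 731.
Total: 84 + 731 + 338 = 1153 days.
1153 mod 7 = 5, so 5 days after Saturday is Thursday.

Thursday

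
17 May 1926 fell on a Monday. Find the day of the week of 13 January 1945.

Saturday

From May 17, 1926 to May 17, 1944: 18 years, of which 5 contain a Feb 29 — 13×365 + 5×366 = 6575 days.
May 1944: 31 − 17 = 14 days remain.
Then June (30), July (31), August (31), September (30), October (31), November (30), December (31): 30 + 31 + 31 + 30 + 31 + 30 + 31 = 214 days.
January 1–13, 1945: 13 days.
Residual: 241 days.
Total: 6816 days.
6816 mod 7 = 5, so 5 days after Monday is Saturday.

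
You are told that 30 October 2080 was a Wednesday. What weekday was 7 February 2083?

Day-of-year of October 30, 2080: 304.
Day-of-year of February 7, 2083: 38.
2080 has 366 days, so 366 − 304 = 62 days remain in 2080.
Full years: 2081: 365; 2082: 365. Sum = 730.
Total: 62 + 730 + 38 = 830 days.
830 mod 7 = 4, so 4 days after Wednesday is Sunday.

Sunday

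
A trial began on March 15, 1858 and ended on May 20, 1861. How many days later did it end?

1162

Day-of-year of March 15, 1858: 74.
Day-of-year of May 20, 1861: 140.
1858 has 365 days, so 365 − 74 = 291 days remain in 1858.
Full years: 1859: 365; 1860: 366. Sum = 731.
Total: 291 + 731 + 140 = 1162 days.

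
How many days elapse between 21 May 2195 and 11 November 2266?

26106

Day-of-year of May 21, 2195: 141.
Day-of-year of November 11, 2266: 315.
2195 has 365 days, so 365 − 141 = 224 days remain in 2195.
Full years 2196–2265: 53 common + 17 leap = 53×365 + 17×366 = 25567 days.
Total: 224 + 25567 + 315 = 26106 days.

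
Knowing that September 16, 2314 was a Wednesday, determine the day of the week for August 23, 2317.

Day-of-year of September 16, 2314: 259.
Day-of-year of August 23, 2317: 235.
2314 has 365 days, so 365 − 259 = 106 days remain in 2314.
Full years: 2315: 365; 2316: 366. Sum = 731.
Total: 106 + 731 + 235 = 1072 days.
1072 mod 7 = 1, so 1 day after Wednesday is Thursday.

Thursday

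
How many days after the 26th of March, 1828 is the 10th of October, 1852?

8964

From March 26, 1828 to March 26, 1852: 24 years, of which 6 contain a Feb 29 — 18×365 + 6×366 = 8766 days.
March 1852: 31 − 26 = 5 days remain.
Then April (30), May (31), June (30), July (31), August (31), September (30): 30 + 31 + 30 + 31 + 31 + 30 = 183 days.
October 1–10, 1852: 10 days.
Residual: 198 days.
Total: 8964 days.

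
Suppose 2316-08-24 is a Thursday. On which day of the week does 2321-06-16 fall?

Thursday

August 24, 2316 → August 24, 2317: 365 days.
August 24, 2317 → August 24, 2318: 365 days.
August 24, 2318 → August 24, 2319: 365 days.
August 24, 2319 → August 24, 2320: 366 days (2320 is a leap year).
August 2320: 31 − 24 = 7 days remain.
Then 9 full months totalling 273 days.
June 1–16, 2321: 16 days.
Residual: 296 days.
Total: 1757 days.
1757 is a multiple of 7, so 2321-06-16 falls on the same weekday: Thursday.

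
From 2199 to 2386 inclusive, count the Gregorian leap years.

Years divisible by 4: 2200, 2204, …, 2384 — 47 in all.
Of these, 2200, 2300 are divisible by 100 but not 400, so not leap.
Leap years: 47 − 2 = 45.

45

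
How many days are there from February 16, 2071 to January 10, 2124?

19320

From February 16, 2071 to February 16, 2123: 52 years, of which 12 contain a Feb 29 — 40×365 + 12×366 = 18992 days.
(2100 is not a leap year (divisible by 100 but not 400).)
February 2123: 28 − 16 = 12 days remain (2123 is not a leap year, so February has 28 days).
Then 10 full months totalling 306 days.
January 1–10, 2124: 10 days.
Residual: 328 days.
Total: 19320 days.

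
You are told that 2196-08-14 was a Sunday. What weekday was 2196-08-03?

Wednesday

Count forward from the earlier date (August 3, 2196) to the later (August 14, 2196):
Within August 2196: 14 − 3 = 11 days.
11 mod 7 = 4, so 4 days before Sunday is Wednesday.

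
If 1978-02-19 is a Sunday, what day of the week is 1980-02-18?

Monday

February 19, 1978 → February 19, 1979: 365 days.
February 1979: 28 − 19 = 9 days remain (1979 is not a leap year, so February has 28 days).
Then 11 full months totalling 337 days.
February 1–18, 1980: 18 days (1980 is a leap year).
Residual: 364 days.
Total: 729 days.
729 mod 7 = 1, so 1 day after Sunday is Monday.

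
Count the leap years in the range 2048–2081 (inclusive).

9

Years divisible by 4 in [2048, 2081]: 2048, 2052, 2056, 2060, 2064, 2068, 2072, 2076, 2080.
No century exceptions apply. Count: 9.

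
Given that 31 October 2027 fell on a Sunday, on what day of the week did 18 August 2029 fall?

October 2027: 31 − 31 = 0 days remain.
Then 21 full months totalling 639 days.
August 1–18, 2029: 18 days.
Total: 0 + 639 + 18 = 657 days.
657 mod 7 = 6, so 6 days after Sunday is Saturday.

Saturday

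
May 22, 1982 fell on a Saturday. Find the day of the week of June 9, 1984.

Saturday

May 22, 1982 → May 22, 1983: 365 days.
May 22, 1983 → May 22, 1984: 366 days (1984 is a leap year).
May 1984: 31 − 22 = 9 days remain.
June 1–9, 1984: 9 days.
Residual: 18 days.
Total: 749 days.
749 is a multiple of 7, so June 9, 1984 falls on the same weekday: Saturday.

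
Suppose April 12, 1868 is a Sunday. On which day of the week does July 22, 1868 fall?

Wednesday

April 1868: 30 − 12 = 18 days remain.
Then May (31), June (30): 31 + 30 = 61 days.
July 1–22, 1868: 22 days.
Total: 18 + 61 + 22 = 101 days.
101 mod 7 = 3, so 3 days after Sunday is Wednesday.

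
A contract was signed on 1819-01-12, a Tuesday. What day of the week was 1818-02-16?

Count forward from the earlier date (February 16, 1818) to the later (January 12, 1819):
February 1818: 28 − 16 = 12 days remain (1818 is not a leap year, so February has 28 days).
Then 10 full months totalling 306 days.
January 1–12, 1819: 12 days.
Residual: 330 days.
Total: 330 days.
330 mod 7 = 1, so 1 day before Tuesday is Monday.

Monday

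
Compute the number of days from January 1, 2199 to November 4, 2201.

January 2199: 31 − 1 = 30 days remain.
Then 33 full months totalling 1003 days.
November 1–4, 2201: 4 days.
Total: 30 + 1003 + 4 = 1037 days.

1037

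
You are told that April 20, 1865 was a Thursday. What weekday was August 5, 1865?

April 1865: 30 − 20 = 10 days remain.
Then May (31), June (30), July (31): 31 + 30 + 31 = 92 days.
August 1–5, 1865: 5 days.
Total: 10 + 92 + 5 = 107 days.
107 mod 7 = 2, so 2 days after Thursday is Saturday.

Saturday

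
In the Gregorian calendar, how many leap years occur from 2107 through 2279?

Years divisible by 4: 2108, 2112, …, 2276 — 43 in all.
Of these, 2200 is divisible by 100 but not 400, so not leap.
Leap years: 43 − 1 = 42.

42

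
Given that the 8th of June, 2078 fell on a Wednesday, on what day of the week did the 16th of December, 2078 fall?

Friday

June 2078: 30 − 8 = 22 days remain.
Then July (31), August (31), September (30), October (31), November (30): 31 + 31 + 30 + 31 + 30 = 153 days.
December 1–16, 2078: 16 days.
Total: 22 + 153 + 16 = 191 days.
191 mod 7 = 2, so 2 days after Wednesday is Friday.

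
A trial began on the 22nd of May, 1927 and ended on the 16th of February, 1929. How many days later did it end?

Day-of-year of May 22, 1927: 142.
Day-of-year of February 16, 1929: 47.
1927 has 365 days, so 365 − 142 = 223 days remain in 1927.
Full years: 1928: 366. Sum = 366.
Total: 223 + 366 + 47 = 636 days.

636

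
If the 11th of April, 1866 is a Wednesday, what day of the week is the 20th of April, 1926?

Tuesday

From April 11, 1866 to April 11, 1926: 60 years, of which 14 contain a Feb 29 — 46×365 + 14×366 = 21914 days.
(1900 is not a leap year (divisible by 100 but not 400).)
Within April 1926: 20 − 11 = 9 days.
Total: 21923 days.
21923 mod 7 = 6, so 6 days after Wednesday is Tuesday.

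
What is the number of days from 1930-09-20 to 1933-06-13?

997

September 20, 1930 → September 20, 1931: 365 days.
September 20, 1931 → September 20, 1932: 366 days (1932 is a leap year).
September 1932: 30 − 20 = 10 days remain.
Then October (31), November (30), December (31), January (31), February 1933 (28), March (31), April (30), May (31): 31 + 30 + 31 + 31 + 28 + 31 + 30 + 31 = 243 days.
June 1–13, 1933: 13 days.
Residual: 266 days.
Total: 997 days.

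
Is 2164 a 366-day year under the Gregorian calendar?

2164 is a leap year.

Yes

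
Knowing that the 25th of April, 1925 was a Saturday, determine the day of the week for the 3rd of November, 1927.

April 1925: 30 − 25 = 5 days remain.
Then 30 full months totalling 914 days.
November 1–3, 1927: 3 days.
Total: 5 + 914 + 3 = 922 days.
922 mod 7 = 5, so 5 days after Saturday is Thursday.

Thursday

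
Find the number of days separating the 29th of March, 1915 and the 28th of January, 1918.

1036

Day-of-year of March 29, 1915: 88.
Day-of-year of January 28, 1918: 28.
1915 has 365 days, so 365 − 88 = 277 days remain in 1915.
Full years: 1916: 366; 1917: 365. Sum = 731.
Total: 277 + 731 + 28 = 1036 days.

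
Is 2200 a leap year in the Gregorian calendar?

2200 is not a leap year (divisible by 100 but not 400).

No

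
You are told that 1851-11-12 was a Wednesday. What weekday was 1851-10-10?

Friday

Count forward from the earlier date (October 10, 1851) to the later (November 12, 1851):
October 1851: 31 − 10 = 21 days remain.
November 1–12, 1851: 12 days.
Total: 21 + 12 = 33 days.
33 mod 7 = 5, so 5 days before Wednesday is Friday.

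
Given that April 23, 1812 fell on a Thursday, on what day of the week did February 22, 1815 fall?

Wednesday

April 23, 1812 → April 23, 1813: 365 days.
April 23, 1813 → April 23, 1814: 365 days.
April 1814: 30 − 23 = 7 days remain.
Then 9 full months totalling 276 days.
February 1–22, 1815: 22 days (1815 is not a leap year).
Residual: 305 days.
Total: 1035 days.
1035 mod 7 = 6, so 6 days after Thursday is Wednesday.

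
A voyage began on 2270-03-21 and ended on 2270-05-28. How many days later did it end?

68

March 2270: 31 − 21 = 10 days remain.
Then April (30): 30 days.
May 1–28, 2270: 28 days.
Total: 10 + 30 + 28 = 68 days.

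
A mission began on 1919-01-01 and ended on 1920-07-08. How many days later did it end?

Day-of-year of January 1, 1919: 1.
Day-of-year of July 8, 1920: 190.
1919 has 365 days, so 365 − 1 = 364 days remain in 1919.
Total: 364 + 190 = 554 days.

554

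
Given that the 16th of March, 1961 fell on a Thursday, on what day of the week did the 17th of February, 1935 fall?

Sunday

Count forward from the earlier date (February 17, 1935) to the later (March 16, 1961):
Day-of-year of February 17, 1935: 48.
Day-of-year of March 16, 1961: 75.
1935 has 365 days, so 365 − 48 = 317 days remain in 1935.
Full years 1936–1960: 18 common + 7 leap = 18×365 + 7×366 = 9132 days.
Total: 317 + 9132 + 75 = 9524 days.
9524 mod 7 = 4, so 4 days before Thursday is Sunday.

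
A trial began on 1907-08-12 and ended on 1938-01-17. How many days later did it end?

From August 12, 1907 to August 12, 1937: 30 years, of which 8 contain a Feb 29 — 22×365 + 8×366 = 10958 days.
August 1937: 31 − 12 = 19 days remain.
Then September (30), October (31), November (30), December (31): 30 + 31 + 30 + 31 = 122 days.
January 1–17, 1938: 17 days.
Residual: 158 days.
Total: 11116 days.

11116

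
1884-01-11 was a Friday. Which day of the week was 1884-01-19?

Within January 1884: 19 − 11 = 8 days.
8 mod 7 = 1, so 1 day after Friday is Saturday.

Saturday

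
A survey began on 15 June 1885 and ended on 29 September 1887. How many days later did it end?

June 15, 1885 → June 15, 1886: 365 days.
June 15, 1886 → June 15, 1887: 365 days.
June 1887: 30 − 15 = 15 days remain.
Then July (31), August (31): 31 + 31 = 62 days.
September 1–29, 1887: 29 days.
Residual: 106 days.
Total: 836 days.

836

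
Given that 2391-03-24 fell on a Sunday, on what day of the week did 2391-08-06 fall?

March 2391: 31 − 24 = 7 days remain.
Then April (30), May (31), June (30), July (31): 30 + 31 + 30 + 31 = 122 days.
August 1–6, 2391: 6 days.
Total: 7 + 122 + 6 = 135 days.
135 mod 7 = 2, so 2 days after Sunday is Tuesday.

Tuesday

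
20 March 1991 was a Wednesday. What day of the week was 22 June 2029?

From March 20, 1991 to March 20, 2029: 38 years, of which 10 contain a Feb 29 — 28×365 + 10×366 = 13880 days.
(2000 is a leap year (divisible by 400).)
March 2029: 31 − 20 = 11 days remain.
Then April (30), May (31): 30 + 31 = 61 days.
June 1–22, 2029: 22 days.
Residual: 94 days.
Total: 13974 days.
13974 mod 7 = 2, so 2 days after Wednesday is Friday.

Friday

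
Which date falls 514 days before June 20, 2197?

January 23, 2196

Count 514 days before June 20, 2197:
Day-of-year of January 23, 2196: 23.
Day-of-year of June 20, 2197: 171.
2196 has 366 days, so 366 − 23 = 343 days remain in 2196.
Total: 343 + 171 = 514 days.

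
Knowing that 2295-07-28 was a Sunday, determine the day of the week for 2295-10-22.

Tuesday

July 2295: 31 − 28 = 3 days remain.
Then August (31), September (30): 31 + 30 = 61 days.
October 1–22, 2295: 22 days.
Total: 3 + 61 + 22 = 86 days.
86 mod 7 = 2, so 2 days after Sunday is Tuesday.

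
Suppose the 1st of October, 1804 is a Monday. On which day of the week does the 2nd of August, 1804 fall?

Thursday

Count forward from the earlier date (August 2, 1804) to the later (October 1, 1804):
August 1804: 31 − 2 = 29 days remain.
Then September (30): 30 days.
October 1, 1804: 1 day.
Total: 29 + 30 + 1 = 60 days.
60 mod 7 = 4, so 4 days before Monday is Thursday.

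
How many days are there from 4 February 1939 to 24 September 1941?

Day-of-year of February 4, 1939: 35.
Day-of-year of September 24, 1941: 267.
1939 has 365 days, so 365 − 35 = 330 days remain in 1939.
Full years: 1940: 366. Sum = 366.
Total: 330 + 366 + 267 = 963 days.

963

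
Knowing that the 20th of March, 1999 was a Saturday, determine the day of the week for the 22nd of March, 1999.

Monday

Within March 1999: 22 − 20 = 2 days.
2 mod 7 = 2, so 2 days after Saturday is Monday.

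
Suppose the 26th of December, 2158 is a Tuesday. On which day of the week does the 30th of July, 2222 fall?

From December 26, 2158 to December 26, 2221: 63 years, of which 15 contain a Feb 29 — 48×365 + 15×366 = 23010 days.
(2200 is not a leap year (divisible by 100 but not 400).)
December 2221: 31 − 26 = 5 days remain.
Then January (31), February 2222 (28), March (31), April (30), May (31), June (30): 31 + 28 + 31 + 30 + 31 + 30 = 181 days.
July 1–30, 2222: 30 days.
Residual: 216 days.
Total: 23226 days.
23226 is a multiple of 7, so the 30th of July, 2222 falls on the same weekday: Tuesday.

Tuesday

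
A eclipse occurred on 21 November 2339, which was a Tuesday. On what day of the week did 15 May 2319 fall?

Count forward from the earlier date (May 15, 2319) to the later (November 21, 2339):
From May 15, 2319 to May 15, 2339: 20 years, of which 5 contain a Feb 29 — 15×365 + 5×366 = 7305 days.
May 2339: 31 − 15 = 16 days remain.
Then June (30), July (31), August (31), September (30), October (31): 30 + 31 + 31 + 30 + 31 = 153 days.
November 1–21, 2339: 21 days.
Residual: 190 days.
Total: 7495 days.
7495 mod 7 = 5, so 5 days before Tuesday is Thursday.

Thursday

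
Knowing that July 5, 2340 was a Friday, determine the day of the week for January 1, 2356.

Sunday

From July 5, 2340 to July 5, 2355: 15 years, of which 3 contain a Feb 29 — 12×365 + 3×366 = 5478 days.
July 2355: 31 − 5 = 26 days remain.
Then August (31), September (30), October (31), November (30), December (31): 31 + 30 + 31 + 30 + 31 = 153 days.
January 1, 2356: 1 day.
Residual: 180 days.
Total: 5658 days.
5658 mod 7 = 2, so 2 days after Friday is Sunday.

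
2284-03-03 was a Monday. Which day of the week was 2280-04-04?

Count forward from the earlier date (April 4, 2280) to the later (March 3, 2284):
Day-of-year of April 4, 2280: 95.
Day-of-year of March 3, 2284: 63.
2280 has 366 days, so 366 − 95 = 271 days remain in 2280.
Full years: 2281: 365; 2282: 365; 2283: 365. Sum = 1095.
Total: 271 + 1095 + 63 = 1429 days.
1429 mod 7 = 1, so 1 day before Monday is Sunday.

Sunday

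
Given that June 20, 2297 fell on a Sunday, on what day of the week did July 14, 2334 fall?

Day-of-year of June 20, 2297: 171.
Day-of-year of July 14, 2334: 195.
2297 has 365 days, so 365 − 171 = 194 days remain in 2297.
Full years 2298–2333: 28 common + 8 leap = 28×365 + 8×366 = 13148 days.
Total: 194 + 13148 + 195 = 13537 days.
13537 mod 7 = 6, so 6 days after Sunday is Saturday.

Saturday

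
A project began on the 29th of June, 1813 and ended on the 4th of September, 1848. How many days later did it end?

12851

Day-of-year of June 29, 1813: 180.
Day-of-year of September 4, 1848: 248.
1813 has 365 days, so 365 − 180 = 185 days remain in 1813.
Full years 1814–1847: 26 common + 8 leap = 26×365 + 8×366 = 12418 days.
Total: 185 + 12418 + 248 = 12851 days.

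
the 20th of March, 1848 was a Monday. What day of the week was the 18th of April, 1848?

Tuesday

March 1848: 31 − 20 = 11 days remain.
April 1–18, 1848: 18 days.
Total: 11 + 18 = 29 days.
29 mod 7 = 1, so 1 day after Monday is Tuesday.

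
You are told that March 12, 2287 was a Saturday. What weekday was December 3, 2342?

Thursday

From March 12, 2287 to March 12, 2342: 55 years, of which 13 contain a Feb 29 — 42×365 + 13×366 = 20088 days.
(2300 is not a leap year (divisible by 100 but not 400).)
March 2342: 31 − 12 = 19 days remain.
Then April (30), May (31), June (30), July (31), August (31), September (30), October (31), November (30): 30 + 31 + 30 + 31 + 31 + 30 + 31 + 30 = 244 days.
December 1–3, 2342: 3 days.
Residual: 266 days.
Total: 20354 days.
20354 mod 7 = 5, so 5 days after Saturday is Thursday.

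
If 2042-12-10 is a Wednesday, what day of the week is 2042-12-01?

Monday

Count forward from the earlier date (December 1, 2042) to the later (December 10, 2042):
Within December 2042: 10 − 1 = 9 days.
9 mod 7 = 2, so 2 days before Wednesday is Monday.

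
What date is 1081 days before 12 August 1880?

27 August 1877

Count 1081 days before August 12, 1880:
Day-of-year of August 27, 1877: 239.
Day-of-year of August 12, 1880: 225.
1877 has 365 days, so 365 − 239 = 126 days remain in 1877.
Full years: 1878: 365; 1879: 365. Sum = 730.
Total: 126 + 730 + 225 = 1081 days.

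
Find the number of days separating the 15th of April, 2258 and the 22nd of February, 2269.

3966

Day-of-year of April 15, 2258: 105.
Day-of-year of February 22, 2269: 53.
2258 has 365 days, so 365 − 105 = 260 days remain in 2258.
Full years 2259–2268: 7 common + 3 leap = 7×365 + 3×366 = 3653 days.
Total: 260 + 3653 + 53 = 3966 days.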